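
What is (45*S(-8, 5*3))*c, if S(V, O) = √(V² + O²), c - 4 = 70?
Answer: 56610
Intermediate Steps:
c = 74 (c = 4 + 70 = 74)
S(V, O) = √(O² + V²)
(45*S(-8, 5*3))*c = (45*√((5*3)² + (-8)²))*74 = (45*√(15² + 64))*74 = (45*√(225 + 64))*74 = (45*√289)*74 = (45*17)*74 = 765*74 = 56610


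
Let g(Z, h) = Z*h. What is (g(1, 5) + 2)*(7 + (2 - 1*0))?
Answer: 63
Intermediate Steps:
(g(1, 5) + 2)*(7 + (2 - 1*0)) = (1*5 + 2)*(7 + (2 - 1*0)) = (5 + 2)*(7 + (2 + 0)) = 7*(7 + 2) = 7*9 = 63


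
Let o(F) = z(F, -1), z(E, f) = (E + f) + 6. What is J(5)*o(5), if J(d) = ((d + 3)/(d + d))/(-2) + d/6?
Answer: 13/3 ≈ 4.3333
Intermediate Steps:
z(E, f) = 6 + E + f
o(F) = 5 + F (o(F) = 6 + F - 1 = 5 + F)
J(d) = d/6 - (3 + d)/(4*d) (J(d) = ((3 + d)/((2*d)))*(-1/2) + d*(1/6) = ((3 + d)*(1/(2*d)))*(-1/2) + d/6 = ((3 + d)/(2*d))*(-1/2) + d/6 = -(3 + d)/(4*d) + d/6 = d/6 - (3 + d)/(4*d))
J(5)*o(5) = ((1/12)*(-9 + 5*(-3 + 2*5))/5)*(5 + 5) = ((1/12)*(1/5)*(-9 + 5*(-3 + 10)))*10 = ((1/12)*(1/5)*(-9 + 5*7))*10 = ((1/12)*(1/5)*(-9 + 35))*10 = ((1/12)*(1/5)*26)*10 = (13/30)*10 = 13/3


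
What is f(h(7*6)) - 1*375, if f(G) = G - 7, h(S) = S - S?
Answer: -382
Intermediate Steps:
h(S) = 0
f(G) = -7 + G
f(h(7*6)) - 1*375 = (-7 + 0) - 1*375 = -7 - 375 = -382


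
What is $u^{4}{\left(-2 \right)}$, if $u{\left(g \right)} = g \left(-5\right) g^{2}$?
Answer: $2560000$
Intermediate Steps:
$u{\left(g \right)} = - 5 g^{3}$ ($u{\left(g \right)} = - 5 g g^{2} = - 5 g^{3}$)
$u^{4}{\left(-2 \right)} = \left(- 5 \left(-2\right)^{3}\right)^{4} = \left(\left(-5\right) \left(-8\right)\right)^{4} = 40^{4} = 2560000$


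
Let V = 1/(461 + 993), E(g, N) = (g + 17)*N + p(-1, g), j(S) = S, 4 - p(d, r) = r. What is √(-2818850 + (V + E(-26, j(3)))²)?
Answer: I*√5959356850831/1454 ≈ 1678.9*I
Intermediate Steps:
p(d, r) = 4 - r
E(g, N) = 4 - g + N*(17 + g) (E(g, N) = (g + 17)*N + (4 - g) = (17 + g)*N + (4 - g) = N*(17 + g) + (4 - g) = 4 - g + N*(17 + g))
V = 1/1454 ≈ 0.00068776
√(-2818850 + (V + E(-26, j(3)))²) = √(-2818850 + (1/1454 + (4 - 1*(-26) + 17*3 + 3*(-26)))²) = √(-2818850 + (1/1454 + (4 + 26 + 51 - 78))²) = √(-2818850 + (1/1454 + 3)²) = √(-2818850 + (4363/1454)²) = √(-2818850 + 19035769/2114116) = √(-5959356850831/2114116) = I*√5959356850831/1454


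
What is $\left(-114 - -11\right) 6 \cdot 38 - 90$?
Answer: $-23574$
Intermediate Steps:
$\left(-114 - -11\right) 6 \cdot 38 - 90 = \left(-114 + 11\right) 228 - 90 = \left(-103\right) 228 - 90 = -23484 - 90 = -23574$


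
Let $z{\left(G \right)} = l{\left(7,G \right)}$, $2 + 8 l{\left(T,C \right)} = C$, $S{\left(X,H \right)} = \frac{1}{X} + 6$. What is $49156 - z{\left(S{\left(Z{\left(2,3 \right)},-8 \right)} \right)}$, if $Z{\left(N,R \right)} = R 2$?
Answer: $\frac{2359463}{48} \approx 49156.0$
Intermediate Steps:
$Z{\left(N,R \right)} = 2 R$
$S{\left(X,H \right)} = 6 + \frac{1}{X}$
$l{\left(T,C \right)} = - \frac{1}{4} + \frac{C}{8}$
$z{\left(G \right)} = - \frac{1}{4} + \frac{G}{8}$
$49156 - z{\left(S{\left(Z{\left(2,3 \right)},-8 \right)} \right)} = 49156 - \left(- \frac{1}{4} + \frac{6 + \frac{1}{2 \cdot 3}}{8}\right) = 49156 - \left(- \frac{1}{4} + \frac{6 + \frac{1}{6}}{8}\right) = 49156 - \left(- \frac{1}{4} + \frac{1}{8} \cdot \frac{37}{6}\right) = 49156 - \left(- \frac{1}{4} + \frac{37}{48}\right) = 49156 - \frac{25}{48} = \frac{2359463}{48}$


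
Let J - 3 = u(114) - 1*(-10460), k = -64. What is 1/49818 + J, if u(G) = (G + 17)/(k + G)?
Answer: 6517203227/622725 ≈ 10466.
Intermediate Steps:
u(G) = (17 + G)/(-64 + G) (u(G) = (G + 17)/(-64 + G) = (17 + G)/(-64 + G))
J = 523281/50 (J = 3 + ((17 + 114)/(-64 + 114) - 1*(-10460)) = 3 + (131/50 + 10460) = 3 + 523131/50 = 523281/50 ≈ 10466.)
1/49818 + J = 1/49818 + 523281/50 = 6517203227/622725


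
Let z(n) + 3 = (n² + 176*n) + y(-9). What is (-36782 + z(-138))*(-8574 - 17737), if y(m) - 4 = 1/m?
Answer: 9951504286/9 ≈ 1.1057e+9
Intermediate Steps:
y(m) = 4 + 1/m
z(n) = 8/9 + n² + 176*n (z(n) = -3 + ((n² + 176*n) + (4 + 1/(-9))) = -3 + ((n² + 176*n) + (4 - ⅑)) = -3 + ((n² + 176*n) + 35/9) = -3 + (35/9 + n² + 176*n) = 8/9 + n² + 176*n)
(-36782 + z(-138))*(-8574 - 17737) = (-36782 + (8/9 + (-138)² + 176*(-138)))*(-8574 - 17737) = (-36782 + (8/9 + 19044 - 24288))*(-26311) = (-36782 - 47188/9)*(-26311) = -378226/9*(-26311) = 9951504286/9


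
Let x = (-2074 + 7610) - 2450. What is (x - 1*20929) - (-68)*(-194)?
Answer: -31035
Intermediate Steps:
x = 3086 (x = 5536 - 2450 = 3086)
(x - 1*20929) - (-68)*(-194) = (3086 - 1*20929) - (-68)*(-194) = (3086 - 20929) - 1*13192 = -17843 - 13192 = -31035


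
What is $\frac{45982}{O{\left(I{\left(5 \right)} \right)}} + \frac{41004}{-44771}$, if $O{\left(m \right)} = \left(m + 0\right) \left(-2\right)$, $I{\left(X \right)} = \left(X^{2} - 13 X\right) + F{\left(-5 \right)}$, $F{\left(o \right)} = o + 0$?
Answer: $\frac{1027484881}{2014695} \approx 510.0$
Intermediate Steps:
$F{\left(o \right)} = o$
$I{\left(X \right)} = -5 + X^{2} - 13 X$ ($I{\left(X \right)} = \left(X^{2} - 13 X\right) - 5 = -5 + X^{2} - 13 X$)
$O{\left(m \right)} = - 2 m$ ($O{\left(m \right)} = m \left(-2\right) = - 2 m$)
$\frac{45982}{O{\left(I{\left(5 \right)} \right)}} + \frac{41004}{-44771} = \frac{45982}{\left(-2\right) \left(-5 + 5^{2} - 65\right)} + \frac{41004}{-44771} = \frac{45982}{\left(-2\right) \left(-5 + 25 - 65\right)} + 41004 \left(- \frac{1}{44771}\right) = \frac{45982}{\left(-2\right) \left(-45\right)} - \frac{41004}{44771} = \frac{45982}{90} - \frac{41004}{44771} = 45982 \cdot \frac{1}{90} - \frac{41004}{44771} = \frac{22991}{45} - \frac{41004}{44771} = \frac{1027484881}{2014695}$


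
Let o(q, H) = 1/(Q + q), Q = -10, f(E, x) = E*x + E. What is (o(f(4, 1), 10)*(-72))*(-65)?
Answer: -2340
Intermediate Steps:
f(E, x) = E + E*x
o(q, H) = 1/(-10 + q)
(o(f(4, 1), 10)*(-72))*(-65) = (-72/(-10 + 4*(1 + 1)))*(-65) = (-72/(-10 + 4*2))*(-65) = (-72/(-10 + 8))*(-65) = (-72/(-2))*(-65) = -1/2*(-72)*(-65) = 36*(-65) = -2340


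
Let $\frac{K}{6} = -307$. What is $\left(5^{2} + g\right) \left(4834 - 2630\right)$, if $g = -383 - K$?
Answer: $3270736$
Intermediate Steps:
$K = -1842$ ($K = 6 \left(-307\right) = -1842$)
$g = 1459$ ($g = -383 - -1842 = -383 + 1842 = 1459$)
$\left(5^{2} + g\right) \left(4834 - 2630\right) = \left(5^{2} + 1459\right) \left(4834 - 2630\right) = \left(25 + 1459\right) \left(4834 - 2630\right) = 1484 \left(4834 - 2630\right) = 1484 \cdot 2204 = 3270736$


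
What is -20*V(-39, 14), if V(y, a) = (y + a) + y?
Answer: 1280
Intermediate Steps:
V(y, a) = a + 2*y (V(y, a) = (a + y) + y = a + 2*y)
-20*V(-39, 14) = -20*(14 + 2*(-39)) = -20*(14 - 78) = -20*(-64) = 1280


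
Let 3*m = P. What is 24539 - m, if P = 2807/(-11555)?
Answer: 850647242/34665 ≈ 24539.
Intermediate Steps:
P = -2807/11555 (P = 2807*(-1/11555) = -2807/11555 ≈ -0.24293)
m = -2807/34665 (m = (⅓)*(-2807/11555) = -2807/34665 ≈ -0.080975)
24539 - m = 24539 - 1*(-2807/34665) = 24539 + 2807/34665 = 850647242/34665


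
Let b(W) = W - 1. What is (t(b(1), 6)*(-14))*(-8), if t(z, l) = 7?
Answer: 784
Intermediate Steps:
b(W) = -1 + W
(t(b(1), 6)*(-14))*(-8) = (7*(-14))*(-8) = -98*(-8) = 784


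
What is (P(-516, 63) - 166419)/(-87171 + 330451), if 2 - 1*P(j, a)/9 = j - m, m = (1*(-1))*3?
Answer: -20223/30410 ≈ -0.66501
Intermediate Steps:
m = -3 (m = -1*3 = -3)
P(j, a) = -9 - 9*j (P(j, a) = 18 - 9*(j - 1*(-3)) = 18 - 9*(j + 3) = 18 - 9*(3 + j) = 18 + (-27 - 9*j) = -9 - 9*j)
(P(-516, 63) - 166419)/(-87171 + 330451) = ((-9 - 9*(-516)) - 166419)/(-87171 + 330451) = ((-9 + 4644) - 166419)/243280 = (4635 - 166419)*(1/243280) = -161784*1/243280 = -20223/30410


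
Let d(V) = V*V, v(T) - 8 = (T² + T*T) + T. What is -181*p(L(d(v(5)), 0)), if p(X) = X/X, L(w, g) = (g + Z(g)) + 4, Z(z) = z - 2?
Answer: -181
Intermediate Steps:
Z(z) = -2 + z
v(T) = 8 + T + 2*T² (v(T) = 8 + ((T² + T*T) + T) = 8 + ((T² + T²) + T) = 8 + (2*T² + T) = 8 + (T + 2*T²) = 8 + T + 2*T²)
d(V) = V²
L(w, g) = 2 + 2*g (L(w, g) = (g + (-2 + g)) + 4 = (-2 + 2*g) + 4 = 2 + 2*g)
p(X) = 1
-181*p(L(d(v(5)), 0)) = -181*1 = -181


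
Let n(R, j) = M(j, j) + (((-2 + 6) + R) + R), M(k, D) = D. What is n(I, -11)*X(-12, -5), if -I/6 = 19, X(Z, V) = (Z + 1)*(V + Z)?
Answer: -43945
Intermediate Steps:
X(Z, V) = (1 + Z)*(V + Z)
I = -114 (I = -6*19 = -114)
n(R, j) = 4 + j + 2*R (n(R, j) = j + (((-2 + 6) + R) + R) = j + ((4 + R) + R) = j + (4 + 2*R) = 4 + j + 2*R)
n(I, -11)*X(-12, -5) = (4 - 11 + 2*(-114))*(-5 - 12 + (-12)² - 5*(-12)) = (4 - 11 - 228)*(-5 - 12 + 144 + 60) = -235*187 = -43945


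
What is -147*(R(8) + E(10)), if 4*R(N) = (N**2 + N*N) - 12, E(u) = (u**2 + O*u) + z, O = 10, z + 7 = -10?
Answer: -31164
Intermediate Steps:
z = -17 (z = -7 - 10 = -17)
E(u) = -17 + u**2 + 10*u (E(u) = (u**2 + 10*u) - 17 = -17 + u**2 + 10*u)
R(N) = -3 + N**2/2 (R(N) = ((N**2 + N*N) - 12)/4 = ((N**2 + N**2) - 12)/4 = (2*N**2 - 12)/4 = (-12 + 2*N**2)/4 = -3 + N**2/2)
-147*(R(8) + E(10)) = -147*((-3 + (1/2)*8**2) + (-17 + 10**2 + 10*10)) = -147*((-3 + (1/2)*64) + (-17 + 100 + 100)) = -147*((-3 + 32) + 183) = -147*(29 + 183) = -147*212 = -31164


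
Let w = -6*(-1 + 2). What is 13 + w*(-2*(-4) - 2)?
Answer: -23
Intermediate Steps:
w = -6 (w = -6*1 = -6)
13 + w*(-2*(-4) - 2) = 13 - 6*(-2*(-4) - 2) = 13 - 6*(8 - 2) = 13 - 6*6 = 13 - 36 = -23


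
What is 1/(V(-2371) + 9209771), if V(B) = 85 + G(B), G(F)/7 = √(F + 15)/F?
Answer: 12943626023424/119208931793587695805 + 16597*I*√589/238417863587175391610 ≈ 1.0858e-7 + 1.6895e-15*I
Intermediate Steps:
G(F) = 7*√(15 + F)/F (G(F) = 7*(√(F + 15)/F) = 7*(√(15 + F)/F) = 7*√(15 + F)/F)
V(B) = 85 + 7*√(15 + B)/B
1/(V(-2371) + 9209771) = 1/((85 + 7*√(15 - 2371)/(-2371)) + 9209771) = 1/((85 + 7*(-1/2371)*√(-2356)) + 9209771) = 1/((85 + 7*(-1/2371)*(2*I*√589)) + 9209771) = 1/((85 - 14*I*√589/2371) + 9209771) = 1/(9209856 - 14*I*√589/2371)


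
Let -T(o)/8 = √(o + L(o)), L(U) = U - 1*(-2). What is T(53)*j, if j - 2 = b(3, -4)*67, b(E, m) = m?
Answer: 12768*√3 ≈ 22115.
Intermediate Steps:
L(U) = 2 + U (L(U) = U + 2 = 2 + U)
T(o) = -8*√(2 + 2*o) (T(o) = -8*√(o + (2 + o)) = -8*√(2 + 2*o))
j = -266 (j = 2 - 4*67 = 2 - 268 = -266)
T(53)*j = -8*√(2 + 2*53)*(-266) = -8*√(2 + 106)*(-266) = -48*√3*(-266) = 12768*√3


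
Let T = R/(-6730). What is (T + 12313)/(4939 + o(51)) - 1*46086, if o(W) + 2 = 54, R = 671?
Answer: -1547919605161/33589430 ≈ -46084.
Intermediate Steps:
o(W) = 52 (o(W) = -2 + 54 = 52)
T = -671/6730 (T = 671/(-6730) = 671*(-1/6730) = -671/6730 ≈ -0.099703)
(T + 12313)/(4939 + o(51)) - 1*46086 = (-671/6730 + 12313)/(4939 + 52) - 1*46086 = (82865819/6730)/4991 - 46086 = (82865819/6730)*(1/4991) - 46086 = 82865819/33589430 - 46086 = -1547919605161/33589430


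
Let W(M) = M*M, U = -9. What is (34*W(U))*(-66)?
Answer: -181764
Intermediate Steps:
W(M) = M²
(34*W(U))*(-66) = (34*(-9)²)*(-66) = (34*81)*(-66) = 2754*(-66) = -181764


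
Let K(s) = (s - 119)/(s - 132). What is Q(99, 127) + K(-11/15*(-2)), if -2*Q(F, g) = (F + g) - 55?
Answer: -82823/979 ≈ -84.600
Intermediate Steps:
Q(F, g) = 55/2 - F/2 - g/2 (Q(F, g) = -((F + g) - 55)/2 = -(-55 + F + g)/2 = 55/2 - F/2 - g/2)
K(s) = (-119 + s)/(-132 + s)
Q(99, 127) + K(-11/15*(-2)) = (55/2 - 1/2*99 - 1/2*127) + (-119 - 11/15*(-2))/(-132 - 11/15*(-2)) = (55/2 - 99/2 - 127/2) + (-119 - 11*1/15*(-2))/(-132 - 11*1/15*(-2)) = -171/2 + (-119 - 11/15*(-2))/(-132 - 11/15*(-2)) = -171/2 + (-119 + 22/15)/(-132 + 22/15) = -171/2 - 1763/15/(-1958/15) = -171/2 - 15/1958*(-1763/15) = -171/2 + 1763/1958 = -82823/979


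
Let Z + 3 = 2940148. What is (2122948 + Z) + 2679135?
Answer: 7742228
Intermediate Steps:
Z = 2940145 (Z = -3 + 2940148 = 2940145)
(2122948 + Z) + 2679135 = (2122948 + 2940145) + 2679135 = 5063093 + 2679135 = 7742228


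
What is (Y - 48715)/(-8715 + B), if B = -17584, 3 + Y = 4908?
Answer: 3370/2023 ≈ 1.6658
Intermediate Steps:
Y = 4905 (Y = -3 + 4908 = 4905)
(Y - 48715)/(-8715 + B) = (4905 - 48715)/(-8715 - 17584) = -43810/(-26299) = -43810*(-1/26299) = 3370/2023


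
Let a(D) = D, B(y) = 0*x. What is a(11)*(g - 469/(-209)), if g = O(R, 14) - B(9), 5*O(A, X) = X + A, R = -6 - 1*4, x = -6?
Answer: 3181/95 ≈ 33.484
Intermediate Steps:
R = -10 (R = -6 - 4 = -10)
B(y) = 0 (B(y) = 0*(-6) = 0)
O(A, X) = A/5 + X/5 (O(A, X) = (X + A)/5 = (A + X)/5 = A/5 + X/5)
g = ⅘ (g = ((⅕)*(-10) + (⅕)*14) - 1*0 = (-2 + 14/5) + 0 = ⅘ + 0 = ⅘ ≈ 0.80000)
a(11)*(g - 469/(-209)) = 11*(⅘ - 469/(-209)) = 11*(⅘ - 469*(-1/209)) = 11*(⅘ + 469/209) = 11*(3181/1045) = 3181/95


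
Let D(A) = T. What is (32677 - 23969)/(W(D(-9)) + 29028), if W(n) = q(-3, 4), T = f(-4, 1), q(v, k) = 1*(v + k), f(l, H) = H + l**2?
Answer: 1244/4147 ≈ 0.29998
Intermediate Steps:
q(v, k) = k + v (q(v, k) = 1*(k + v) = k + v)
T = 17 (T = 1 + (-4)**2 = 1 + 16 = 17)
D(A) = 17
W(n) = 1 (W(n) = 4 - 3 = 1)
(32677 - 23969)/(W(D(-9)) + 29028) = (32677 - 23969)/(1 + 29028) = 8708/29029 = 8708*(1/29029) = 1244/4147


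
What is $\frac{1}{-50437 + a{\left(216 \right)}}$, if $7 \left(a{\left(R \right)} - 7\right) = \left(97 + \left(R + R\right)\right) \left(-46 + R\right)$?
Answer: $- \frac{7}{263080} \approx -2.6608 \cdot 10^{-5}$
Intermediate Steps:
$a{\left(R \right)} = 7 + \frac{\left(-46 + R\right) \left(97 + 2 R\right)}{7}$ ($a{\left(R \right)} = 7 + \frac{\left(97 + \left(R + R\right)\right) \left(-46 + R\right)}{7} = 7 + \frac{\left(97 + 2 R\right) \left(-46 + R\right)}{7} = 7 + \frac{\left(-46 + R\right) \left(97 + 2 R\right)}{7}$)
$\frac{1}{-50437 + a{\left(216 \right)}} = \frac{1}{-50437 + \left(- \frac{4413}{7} + \frac{2 \cdot 216^{2}}{7} + \frac{5}{7} \cdot 216\right)} = \frac{1}{-50437 + \left(- \frac{4413}{7} + \frac{2}{7} \cdot 46656 + \frac{1080}{7}\right)} = \frac{1}{-50437 + \left(- \frac{4413}{7} + \frac{93312}{7} + \frac{1080}{7}\right)} = \frac{1}{-50437 + \frac{89979}{7}} = \frac{1}{- \frac{263080}{7}} = - \frac{7}{263080}$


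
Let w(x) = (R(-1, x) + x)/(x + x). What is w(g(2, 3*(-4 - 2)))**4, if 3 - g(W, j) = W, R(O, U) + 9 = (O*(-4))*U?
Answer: 16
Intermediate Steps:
R(O, U) = -9 - 4*O*U (R(O, U) = -9 + (O*(-4))*U = -9 + (-4*O)*U = -9 - 4*O*U)
g(W, j) = 3 - W
w(x) = (-9 + 5*x)/(2*x) (w(x) = ((-9 - 4*(-1)*x) + x)/(x + x) = ((-9 + 4*x) + x)/((2*x)) = (-9 + 5*x)*(1/(2*x)) = (-9 + 5*x)/(2*x))
w(g(2, 3*(-4 - 2)))**4 = ((-9 + 5*(3 - 1*2))/(2*(3 - 1*2)))**4 = ((-9 + 5*(3 - 2))/(2*(3 - 2)))**4 = ((1/2)*(-9 + 5*1)/1)**4 = ((1/2)*1*(-9 + 5))**4 = ((1/2)*1*(-4))**4 = (-2)**4 = 16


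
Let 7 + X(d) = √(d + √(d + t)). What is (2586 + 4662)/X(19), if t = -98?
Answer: -7248/(7 - √(19 + I*√79)) ≈ -2482.3 - 975.6*I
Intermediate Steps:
X(d) = -7 + √(d + √(-98 + d)) (X(d) = -7 + √(d + √(d - 98)) = -7 + √(d + √(-98 + d)))
(2586 + 4662)/X(19) = (2586 + 4662)/(-7 + √(19 + √(-98 + 19))) = 7248/(-7 + √(19 + √(-79))) = 7248/(-7 + √(19 + I*√79))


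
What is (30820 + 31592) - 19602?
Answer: 42810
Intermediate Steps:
(30820 + 31592) - 19602 = 62412 - 19602 = 42810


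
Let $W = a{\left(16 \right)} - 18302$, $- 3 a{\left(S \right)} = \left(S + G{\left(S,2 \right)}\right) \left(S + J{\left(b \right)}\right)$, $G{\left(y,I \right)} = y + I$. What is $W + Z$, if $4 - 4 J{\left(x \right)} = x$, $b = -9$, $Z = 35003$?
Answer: $\frac{98897}{6} \approx 16483.0$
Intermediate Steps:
$G{\left(y,I \right)} = I + y$
$J{\left(x \right)} = 1 - \frac{x}{4}$
$a{\left(S \right)} = - \frac{\left(2 + 2 S\right) \left(\frac{13}{4} + S\right)}{3}$ ($a{\left(S \right)} = - \frac{\left(S + \left(2 + S\right)\right) \left(S + \left(1 - - \frac{9}{4}\right)\right)}{3} = - \frac{\left(2 + 2 S\right) \left(S + \left(1 + \frac{9}{4}\right)\right)}{3} = - \frac{\left(2 + 2 S\right) \left(S + \frac{13}{4}\right)}{3} = - \frac{\left(2 + 2 S\right) \left(\frac{13}{4} + S\right)}{3}$)
$W = - \frac{111121}{6}$ ($W = \left(- \frac{13}{6} - \frac{136}{3} - \frac{2 \cdot 16^{2}}{3}\right) - 18302 = \left(- \frac{13}{6} - \frac{136}{3} - \frac{512}{3}\right) - 18302 = - \frac{1309}{6} - 18302 = - \frac{111121}{6} \approx -18520.0$)
$W + Z = - \frac{111121}{6} + 35003 = \frac{98897}{6}$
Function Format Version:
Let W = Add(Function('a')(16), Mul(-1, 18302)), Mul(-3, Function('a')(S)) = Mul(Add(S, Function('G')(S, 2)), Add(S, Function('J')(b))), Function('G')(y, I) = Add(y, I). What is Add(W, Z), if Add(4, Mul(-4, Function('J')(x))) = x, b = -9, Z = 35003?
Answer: Rational(98897, 6) ≈ 16483.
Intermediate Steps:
Function('G')(y, I) = Add(I, y)
Function('J')(x) = Add(1, Mul(Rational(-1, 4), x))
Function('a')(S) = Mul(Rational(-1, 3), Add(2, Mul(2, S)), Add(Rational(13, 4), S)) (Function('a')(S) = Mul(Rational(-1, 3), Mul(Add(S, Add(2, S)), Add(S, Add(1, Mul(Rational(-1, 4), -9))))) = Mul(Rational(-1, 3), Mul(Add(2, Mul(2, S)), Add(S, Add(1, Rational(9, 4))))) = Mul(Rational(-1, 3), Mul(Add(2, Mul(2, S)), Add(S, Rational(13, 4)))) = Mul(Rational(-1, 3), Mul(Add(2, Mul(2, S)), Add(Rational(13, 4), S))) = Mul(Rational(-1, 3), Add(2, Mul(2, S)), Add(Rational(13, 4), S)))
W = Rational(-111121, 6) (W = Add(Add(Rational(-13, 6), Mul(Rational(-17, 6), 16), Mul(Rational(-2, 3), Pow(16, 2))), Mul(-1, 18302)) = Add(Add(Rational(-13, 6), Rational(-136, 3), Mul(Rational(-2, 3), 256)), -18302) = Add(Add(Rational(-13, 6), Rational(-136, 3), Rational(-512, 3)), -18302) = Add(Rational(-1309, 6), -18302) = Rational(-111121, 6) ≈ -18520.)
Add(W, Z) = Add(Rational(-111121, 6), 35003) = Rational(98897, 6)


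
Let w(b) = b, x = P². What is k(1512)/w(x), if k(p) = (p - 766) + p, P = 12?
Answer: 1129/72 ≈ 15.681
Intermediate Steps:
x = 144 (x = 12² = 144)
k(p) = -766 + 2*p (k(p) = (-766 + p) + p = -766 + 2*p)
k(1512)/w(x) = (-766 + 2*1512)/144 = (-766 + 3024)*(1/144) = 2258*(1/144) = 1129/72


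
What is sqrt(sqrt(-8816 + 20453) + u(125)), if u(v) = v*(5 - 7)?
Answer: sqrt(-250 + 3*sqrt(1293)) ≈ 11.922*I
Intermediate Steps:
u(v) = -2*v (u(v) = v*(-2) = -2*v)
sqrt(sqrt(-8816 + 20453) + u(125)) = sqrt(sqrt(-8816 + 20453) - 2*125) = sqrt(sqrt(11637) - 250) = sqrt(3*sqrt(1293) - 250) = sqrt(-250 + 3*sqrt(1293))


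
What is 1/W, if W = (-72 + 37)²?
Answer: 1/1225 ≈ 0.00081633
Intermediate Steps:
W = 1225 (W = (-35)² = 1225)
1/W = 1/1225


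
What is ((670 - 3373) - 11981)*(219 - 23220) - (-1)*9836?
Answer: 337756520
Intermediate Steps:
((670 - 3373) - 11981)*(219 - 23220) - (-1)*9836 = (-2703 - 11981)*(-23001) - 1*(-9836) = -14684*(-23001) + 9836 = 337746684 + 9836 = 337756520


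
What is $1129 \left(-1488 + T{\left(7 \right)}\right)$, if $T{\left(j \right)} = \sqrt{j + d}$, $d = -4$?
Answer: $-1679952 + 1129 \sqrt{3} \approx -1.678 \cdot 10^{6}$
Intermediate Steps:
$T{\left(j \right)} = \sqrt{-4 + j}$ ($T{\left(j \right)} = \sqrt{j - 4} = \sqrt{-4 + j}$)
$1129 \left(-1488 + T{\left(7 \right)}\right) = 1129 \left(-1488 + \sqrt{-4 + 7}\right) = 1129 \left(-1488 + \sqrt{3}\right) = -1679952 + 1129 \sqrt{3}$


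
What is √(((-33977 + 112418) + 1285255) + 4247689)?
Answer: √5611385 ≈ 2368.8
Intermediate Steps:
√(((-33977 + 112418) + 1285255) + 4247689) = √((78441 + 1285255) + 4247689) = √(1363696 + 4247689) = √5611385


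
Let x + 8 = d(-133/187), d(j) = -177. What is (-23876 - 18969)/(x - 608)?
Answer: 42845/793 ≈ 54.029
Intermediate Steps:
x = -185 (x = -8 - 177 = -185)
(-23876 - 18969)/(x - 608) = (-23876 - 18969)/(-185 - 608) = -42845/(-793) = -42845*(-1/793) = 42845/793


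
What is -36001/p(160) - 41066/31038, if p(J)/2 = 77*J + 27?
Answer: -1065741421/383226186 ≈ -2.7810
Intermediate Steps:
p(J) = 54 + 154*J (p(J) = 2*(77*J + 27) = 2*(27 + 77*J) = 54 + 154*J)
-36001/p(160) - 41066/31038 = -36001/(54 + 154*160) - 41066/31038 = -36001/(54 + 24640) - 41066*1/31038 = -36001/24694 - 20533/15519 = -1065741421/383226186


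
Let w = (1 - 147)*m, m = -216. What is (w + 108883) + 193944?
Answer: 334363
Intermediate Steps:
w = 31536 (w = (1 - 147)*(-216) = -146*(-216) = 31536)
(w + 108883) + 193944 = (31536 + 108883) + 193944 = 140419 + 193944 = 334363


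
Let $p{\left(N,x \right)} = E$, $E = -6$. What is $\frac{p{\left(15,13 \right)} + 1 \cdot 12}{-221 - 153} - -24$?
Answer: $\frac{4485}{187} \approx 23.984$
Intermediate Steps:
$p{\left(N,x \right)} = -6$
$\frac{p{\left(15,13 \right)} + 1 \cdot 12}{-221 - 153} - -24 = \frac{-6 + 1 \cdot 12}{-221 - 153} - -24 = \frac{-6 + 12}{-374} + 24 = 6 \left(- \frac{1}{374}\right) + 24 = - \frac{3}{187} + 24 = \frac{4485}{187}$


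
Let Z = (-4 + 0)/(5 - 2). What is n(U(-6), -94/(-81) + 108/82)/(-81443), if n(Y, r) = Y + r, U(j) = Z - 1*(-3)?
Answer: -13763/270472203 ≈ -5.0885e-5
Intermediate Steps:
Z = -4/3 ≈ -1.3333
U(j) = 5/3 (U(j) = -4/3 - 1*(-3) = -4/3 + 3 = 5/3)
n(U(-6), -94/(-81) + 108/82)/(-81443) = (5/3 + (-94/(-81) + 108/82))/(-81443) = (5/3 + (-94*(-1/81) + 108*(1/82)))*(-1/81443) = (5/3 + (94/81 + 54/41))*(-1/81443) = (5/3 + 8228/3321)*(-1/81443) = (13763/3321)*(-1/81443) = -13763/270472203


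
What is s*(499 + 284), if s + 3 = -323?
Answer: -255258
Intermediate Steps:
s = -326 (s = -3 - 323 = -326)
s*(499 + 284) = -326*(499 + 284) = -326*783 = -255258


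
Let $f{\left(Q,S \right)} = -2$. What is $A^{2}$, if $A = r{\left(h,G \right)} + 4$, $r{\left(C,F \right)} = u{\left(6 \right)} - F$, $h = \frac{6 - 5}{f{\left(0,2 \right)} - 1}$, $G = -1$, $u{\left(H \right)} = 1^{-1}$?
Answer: $36$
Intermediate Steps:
$u{\left(H \right)} = 1$
$h = - \frac{1}{3}$ ($h = \frac{6 - 5}{-2 - 1} = 1 \frac{1}{-3} = 1 \left(- \frac{1}{3}\right) = - \frac{1}{3} \approx -0.33333$)
$r{\left(C,F \right)} = 1 - F$
$A = 6$ ($A = \left(1 - -1\right) + 4 = \left(1 + 1\right) + 4 = 2 + 4 = 6$)
$A^{2} = 6^{2} = 36$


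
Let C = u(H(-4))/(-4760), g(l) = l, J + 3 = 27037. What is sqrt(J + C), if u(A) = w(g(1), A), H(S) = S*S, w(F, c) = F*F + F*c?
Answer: sqrt(529866330)/140 ≈ 164.42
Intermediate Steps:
J = 27034 (J = -3 + 27037 = 27034)
w(F, c) = F**2 + F*c
H(S) = S**2
u(A) = 1 + A (u(A) = 1*(1 + A) = 1 + A)
C = -1/280 (C = (1 + (-4)**2)/(-4760) = (1 + 16)*(-1/4760) = 17*(-1/4760) = -1/280 ≈ -0.0035714)
sqrt(J + C) = sqrt(27034 - 1/280) = sqrt(7569519/280) = sqrt(529866330)/140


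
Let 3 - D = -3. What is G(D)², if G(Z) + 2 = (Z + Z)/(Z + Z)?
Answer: 1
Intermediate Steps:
D = 6 (D = 3 - 1*(-3) = 3 + 3 = 6)
G(Z) = -1 (G(Z) = -2 + (Z + Z)/(Z + Z) = -2 + (2*Z)/((2*Z)) = -2 + (2*Z)*(1/(2*Z)) = -2 + 1 = -1)
G(D)² = (-1)² = 1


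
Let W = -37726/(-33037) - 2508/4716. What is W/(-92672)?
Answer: -7921585/1203210711552 ≈ -6.5837e-6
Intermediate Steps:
W = 7921585/12983541 (W = -37726*(-1/33037) - 2508*1/4716 = 37726/33037 - 209/393 = 7921585/12983541 ≈ 0.61013)
W/(-92672) = (7921585/12983541)/(-92672) = (7921585/12983541)*(-1/92672) = -7921585/1203210711552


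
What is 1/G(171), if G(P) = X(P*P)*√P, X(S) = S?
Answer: √19/1666737 ≈ 2.6152e-6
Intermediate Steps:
G(P) = P^(5/2) (G(P) = (P*P)*√P = P²*√P = P^(5/2))
1/G(171) = 1/(171^(5/2)) = 1/(87723*√19) = √19/1666737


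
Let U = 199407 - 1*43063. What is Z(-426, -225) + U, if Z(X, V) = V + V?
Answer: 155894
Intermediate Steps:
Z(X, V) = 2*V
U = 156344 (U = 199407 - 43063 = 156344)
Z(-426, -225) + U = 2*(-225) + 156344 = -450 + 156344 = 155894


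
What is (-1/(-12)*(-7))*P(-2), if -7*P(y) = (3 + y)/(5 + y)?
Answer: 1/36 ≈ 0.027778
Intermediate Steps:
P(y) = -(3 + y)/(7*(5 + y))
(-1/(-12)*(-7))*P(-2) = (-1/(-12)*(-7))*((-3 - 1*(-2))/(7*(5 - 2))) = (-1*(-1/12)*(-7))*((1/7)*(-3 + 2)/3) = ((1/12)*(-7))*((1/7)*(1/3)*(-1)) = -7/12*(-1/21) = 1/36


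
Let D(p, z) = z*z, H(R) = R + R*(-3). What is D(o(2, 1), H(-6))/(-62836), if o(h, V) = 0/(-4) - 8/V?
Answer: -36/15709 ≈ -0.0022917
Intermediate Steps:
H(R) = -2*R (H(R) = R - 3*R = -2*R)
o(h, V) = -8/V (o(h, V) = 0*(-¼) - 8/V = 0 - 8/V = -8/V)
D(p, z) = z²
D(o(2, 1), H(-6))/(-62836) = (-2*(-6))²/(-62836) = 12²*(-1/62836) = 144*(-1/62836) = -36/15709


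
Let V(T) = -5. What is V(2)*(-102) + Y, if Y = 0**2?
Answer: 510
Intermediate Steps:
Y = 0
V(2)*(-102) + Y = -5*(-102) + 0 = 510 + 0 = 510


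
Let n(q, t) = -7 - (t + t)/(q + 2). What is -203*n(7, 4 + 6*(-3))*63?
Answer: 49735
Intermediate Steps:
n(q, t) = -7 - 2*t/(2 + q)
-203*n(7, 4 + 6*(-3))*63 = -203*(-14 - 7*7 - 2*(4 + 6*(-3)))/(2 + 7)*63 = -203*(-14 - 49 - 2*(4 - 18))/9*63 = -203*(-14 - 49 - 2*(-14))/9*63 = -203*(-14 - 49 + 28)/9*63 = -203*(-35)/9*63 = -203*(-35/9)*63 = (7105/9)*63 = 49735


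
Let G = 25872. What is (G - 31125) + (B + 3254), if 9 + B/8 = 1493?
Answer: 9873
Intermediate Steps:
B = 11872 (B = -72 + 8*1493 = -72 + 11944 = 11872)
(G - 31125) + (B + 3254) = (25872 - 31125) + (11872 + 3254) = -5253 + 15126 = 9873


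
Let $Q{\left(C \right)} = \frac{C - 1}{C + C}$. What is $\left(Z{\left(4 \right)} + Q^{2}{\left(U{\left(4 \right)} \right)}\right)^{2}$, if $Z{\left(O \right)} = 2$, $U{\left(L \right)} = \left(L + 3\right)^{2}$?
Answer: $\frac{28922884}{5764801} \approx 5.0172$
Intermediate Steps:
$U{\left(L \right)} = \left(3 + L\right)^{2}$
$Q{\left(C \right)} = \frac{-1 + C}{2 C}$
$\left(Z{\left(4 \right)} + Q^{2}{\left(U{\left(4 \right)} \right)}\right)^{2} = \left(2 + \left(\frac{-1 + \left(3 + 4\right)^{2}}{2 \left(3 + 4\right)^{2}}\right)^{2}\right)^{2} = \left(2 + \left(\frac{-1 + 7^{2}}{2 \cdot 7^{2}}\right)^{2}\right)^{2} = \left(2 + \left(\frac{-1 + 49}{2 \cdot 49}\right)^{2}\right)^{2} = \left(2 + \left(\frac{1}{2} \cdot \frac{1}{49} \cdot 48\right)^{2}\right)^{2} = \left(2 + \left(\frac{24}{49}\right)^{2}\right)^{2} = \left(2 + \frac{576}{2401}\right)^{2} = \left(\frac{5378}{2401}\right)^{2} = \frac{28922884}{5764801}$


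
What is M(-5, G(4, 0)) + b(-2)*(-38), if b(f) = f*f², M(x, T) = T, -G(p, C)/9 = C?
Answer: 304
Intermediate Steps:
G(p, C) = -9*C
b(f) = f³
M(-5, G(4, 0)) + b(-2)*(-38) = -9*0 + (-2)³*(-38) = 0 - 8*(-38) = 0 + 304 = 304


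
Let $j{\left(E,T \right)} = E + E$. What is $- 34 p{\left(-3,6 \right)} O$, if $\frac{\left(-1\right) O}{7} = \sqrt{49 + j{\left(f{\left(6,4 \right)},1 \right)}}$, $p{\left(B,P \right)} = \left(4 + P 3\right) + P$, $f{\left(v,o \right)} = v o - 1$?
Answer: $6664 \sqrt{95} \approx 64953.0$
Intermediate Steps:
$f{\left(v,o \right)} = -1 + o v$ ($f{\left(v,o \right)} = o v - 1 = -1 + o v$)
$p{\left(B,P \right)} = 4 + 4 P$ ($p{\left(B,P \right)} = \left(4 + 3 P\right) + P = 4 + 4 P$)
$j{\left(E,T \right)} = 2 E$
$O = - 7 \sqrt{95}$ ($O = - 7 \sqrt{49 + 2 \left(-1 + 4 \cdot 6\right)} = - 7 \sqrt{49 + 2 \left(-1 + 24\right)} = - 7 \sqrt{49 + 2 \cdot 23} = - 7 \sqrt{49 + 46} = - 7 \sqrt{95} \approx -68.228$)
$- 34 p{\left(-3,6 \right)} O = - 34 \left(4 + 4 \cdot 6\right) \left(- 7 \sqrt{95}\right) = - 34 \left(4 + 24\right) \left(- 7 \sqrt{95}\right) = \left(-34\right) 28 \left(- 7 \sqrt{95}\right) = - 952 \left(- 7 \sqrt{95}\right) = 6664 \sqrt{95}$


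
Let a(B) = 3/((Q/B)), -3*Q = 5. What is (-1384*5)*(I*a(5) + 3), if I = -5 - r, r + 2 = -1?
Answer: -145320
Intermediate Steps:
Q = -5/3 (Q = -⅓*5 = -5/3 ≈ -1.6667)
r = -3 (r = -2 - 1 = -3)
a(B) = -9*B/5 (a(B) = 3/((-5/(3*B))) = 3*(-3*B/5) = -9*B/5)
I = -2 (I = -5 - 1*(-3) = -5 + 3 = -2)
(-1384*5)*(I*a(5) + 3) = (-1384*5)*(-(-18)*5/5 + 3) = -6920*(-2*(-9) + 3) = -6920*(18 + 3) = -6920*21 = -145320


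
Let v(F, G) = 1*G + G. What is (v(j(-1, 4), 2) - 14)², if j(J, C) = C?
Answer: 100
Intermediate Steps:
v(F, G) = 2*G (v(F, G) = G + G = 2*G)
(v(j(-1, 4), 2) - 14)² = (2*2 - 14)² = (4 - 14)² = (-10)² = 100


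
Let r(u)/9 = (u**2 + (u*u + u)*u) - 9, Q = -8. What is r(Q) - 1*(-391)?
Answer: -3146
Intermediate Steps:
r(u) = -81 + 9*u**2 + 9*u*(u + u**2) (r(u) = 9*((u**2 + (u*u + u)*u) - 9) = 9*((u**2 + (u**2 + u)*u) - 9) = 9*((u**2 + (u + u**2)*u) - 9) = 9*((u**2 + u*(u + u**2)) - 9) = 9*(-9 + u**2 + u*(u + u**2)) = -81 + 9*u**2 + 9*u*(u + u**2))
r(Q) - 1*(-391) = (-81 + 9*(-8)**3 + 18*(-8)**2) - 1*(-391) = (-81 + 9*(-512) + 18*64) + 391 = (-81 - 4608 + 1152) + 391 = -3537 + 391 = -3146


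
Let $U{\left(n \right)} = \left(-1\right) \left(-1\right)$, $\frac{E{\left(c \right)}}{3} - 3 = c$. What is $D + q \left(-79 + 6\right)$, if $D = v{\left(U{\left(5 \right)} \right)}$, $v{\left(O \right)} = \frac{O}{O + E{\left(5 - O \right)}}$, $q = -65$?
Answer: $\frac{104391}{22} \approx 4745.0$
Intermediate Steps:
$E{\left(c \right)} = 9 + 3 c$
$U{\left(n \right)} = 1$
$v{\left(O \right)} = \frac{O}{24 - 2 O}$ ($v{\left(O \right)} = \frac{O}{O + \left(9 + 3 \left(5 - O\right)\right)} = \frac{O}{O + \left(9 - \left(-15 + 3 O\right)\right)} = \frac{O}{O - \left(-24 + 3 O\right)} = \frac{O}{24 - 2 O}$)
$D = \frac{1}{22}$ ($D = \frac{1}{2} \cdot 1 \frac{1}{12 - 1} = \frac{1}{2} \cdot 1 \cdot \frac{1}{11} = \frac{1}{22} \approx 0.045455$)
$D + q \left(-79 + 6\right) = \frac{1}{22} - 65 \left(-79 + 6\right) = \frac{1}{22} - -4745 = \frac{1}{22} + 4745 = \frac{104391}{22}$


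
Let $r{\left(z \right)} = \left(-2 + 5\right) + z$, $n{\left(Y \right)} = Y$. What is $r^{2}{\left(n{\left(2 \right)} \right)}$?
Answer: $25$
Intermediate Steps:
$r{\left(z \right)} = 3 + z$
$r^{2}{\left(n{\left(2 \right)} \right)} = \left(3 + 2\right)^{2} = 5^{2} = 25$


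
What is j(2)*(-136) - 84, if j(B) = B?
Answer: -356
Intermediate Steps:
j(2)*(-136) - 84 = 2*(-136) - 84 = -272 - 84 = -356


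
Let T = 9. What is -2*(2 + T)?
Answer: -22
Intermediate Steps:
-2*(2 + T) = -2*(2 + 9) = -2*11 = -22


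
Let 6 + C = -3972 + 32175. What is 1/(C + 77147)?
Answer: 1/105344 ≈ 9.4927e-6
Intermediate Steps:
C = 28197 (C = -6 + (-3972 + 32175) = -6 + 28203 = 28197)
1/(C + 77147) = 1/(28197 + 77147) = 1/105344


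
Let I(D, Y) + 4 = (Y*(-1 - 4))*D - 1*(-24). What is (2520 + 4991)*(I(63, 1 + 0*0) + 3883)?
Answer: 26949468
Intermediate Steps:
I(D, Y) = 20 - 5*D*Y (I(D, Y) = -4 + ((Y*(-1 - 4))*D - 1*(-24)) = -4 + ((Y*(-5))*D + 24) = -4 + ((-5*Y)*D + 24) = -4 + (-5*D*Y + 24) = -4 + (24 - 5*D*Y) = 20 - 5*D*Y)
(2520 + 4991)*(I(63, 1 + 0*0) + 3883) = (2520 + 4991)*((20 - 5*63*(1 + 0*0)) + 3883) = 7511*((20 - 5*63*(1 + 0)) + 3883) = 7511*((20 - 5*63*1) + 3883) = 7511*((20 - 315) + 3883) = 7511*(-295 + 3883) = 7511*3588 = 26949468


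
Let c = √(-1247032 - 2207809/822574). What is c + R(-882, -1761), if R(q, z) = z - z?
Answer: I*√843778566070387598/822574 ≈ 1116.7*I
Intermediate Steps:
c = I*√843778566070387598/822574 (c = √(-1247032 - 2207809*1/822574) = √(-1247032 - 2207809/822574) = √(-1025778308177/822574) = I*√843778566070387598/822574 ≈ 1116.7*I)
R(q, z) = 0
c + R(-882, -1761) = I*√843778566070387598/822574 + 0 = I*√843778566070387598/822574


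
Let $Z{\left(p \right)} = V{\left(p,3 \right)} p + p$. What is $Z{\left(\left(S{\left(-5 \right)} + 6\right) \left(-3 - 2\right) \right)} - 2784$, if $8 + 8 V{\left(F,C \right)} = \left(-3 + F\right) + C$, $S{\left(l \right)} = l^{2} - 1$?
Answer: $\frac{57}{2} \approx 28.5$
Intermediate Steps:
$S{\left(l \right)} = -1 + l^{2}$ ($S{\left(l \right)} = l^{2} - 1 = -1 + l^{2}$)
$V{\left(F,C \right)} = - \frac{11}{8} + \frac{C}{8} + \frac{F}{8}$ ($V{\left(F,C \right)} = -1 + \frac{\left(-3 + F\right) + C}{8} = -1 + \frac{-3 + C + F}{8} = -1 + \left(- \frac{3}{8} + \frac{C}{8} + \frac{F}{8}\right) = - \frac{11}{8} + \frac{C}{8} + \frac{F}{8}$)
$Z{\left(p \right)} = p + p \left(-1 + \frac{p}{8}\right)$ ($Z{\left(p \right)} = \left(- \frac{11}{8} + \frac{1}{8} \cdot 3 + \frac{p}{8}\right) p + p = \left(- \frac{11}{8} + \frac{3}{8} + \frac{p}{8}\right) p + p = \left(-1 + \frac{p}{8}\right) p + p = p \left(-1 + \frac{p}{8}\right) + p = p + p \left(-1 + \frac{p}{8}\right)$)
$Z{\left(\left(S{\left(-5 \right)} + 6\right) \left(-3 - 2\right) \right)} - 2784 = \frac{\left(\left(\left(-1 + \left(-5\right)^{2}\right) + 6\right) \left(-3 - 2\right)\right)^{2}}{8} - 2784 = \frac{\left(\left(\left(-1 + 25\right) + 6\right) \left(-3 - 2\right)\right)^{2}}{8} - 2784 = \frac{\left(\left(24 + 6\right) \left(-5\right)\right)^{2}}{8} - 2784 = \frac{\left(30 \left(-5\right)\right)^{2}}{8} - 2784 = \frac{\left(-150\right)^{2}}{8} - 2784 = \frac{1}{8} \cdot 22500 - 2784 = \frac{5625}{2} - 2784 = \frac{57}{2}$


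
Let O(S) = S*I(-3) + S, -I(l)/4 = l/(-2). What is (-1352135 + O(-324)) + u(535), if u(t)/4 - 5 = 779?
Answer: -1347379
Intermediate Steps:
I(l) = 2*l (I(l) = -4*l/(-2) = -4*l*(-1)/2 = -(-2)*l = 2*l)
u(t) = 3136 (u(t) = 20 + 4*779 = 20 + 3116 = 3136)
O(S) = -5*S (O(S) = S*(2*(-3)) + S = S*(-6) + S = -6*S + S = -5*S)
(-1352135 + O(-324)) + u(535) = (-1352135 - 5*(-324)) + 3136 = (-1352135 + 1620) + 3136 = -1350515 + 3136 = -1347379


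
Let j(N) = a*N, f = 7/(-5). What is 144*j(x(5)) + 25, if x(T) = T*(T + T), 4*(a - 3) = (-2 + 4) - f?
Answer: 27745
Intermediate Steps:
f = -7/5 (f = 7*(-⅕) = -7/5 ≈ -1.4000)
a = 77/20 (a = 3 + ((-2 + 4) - 1*(-7/5))/4 = 3 + (2 + 7/5)/4 = 3 + (¼)*(17/5) = 3 + 17/20 = 77/20 ≈ 3.8500)
x(T) = 2*T² (x(T) = T*(2*T) = 2*T²)
j(N) = 77*N/20
144*j(x(5)) + 25 = 144*(77*(2*5²)/20) + 25 = 144*(77*(2*25)/20) + 25 = 144*((77/20)*50) + 25 = 144*(385/2) + 25 = 27720 + 25 = 27745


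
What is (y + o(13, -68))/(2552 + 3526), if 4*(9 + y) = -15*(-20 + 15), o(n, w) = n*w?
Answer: -3497/24312 ≈ -0.14384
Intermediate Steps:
y = 39/4 (y = -9 + (-15*(-20 + 15))/4 = -9 + (-15*(-5))/4 = -9 + (¼)*75 = -9 + 75/4 = 39/4 ≈ 9.7500)
(y + o(13, -68))/(2552 + 3526) = (39/4 + 13*(-68))/(2552 + 3526) = (39/4 - 884)/6078 = -3497/4*1/6078 = -3497/24312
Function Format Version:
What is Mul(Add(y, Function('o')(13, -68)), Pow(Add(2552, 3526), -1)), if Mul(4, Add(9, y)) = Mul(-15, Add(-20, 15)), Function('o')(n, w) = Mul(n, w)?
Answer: Rational(-3497, 24312) ≈ -0.14384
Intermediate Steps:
y = Rational(39, 4) (y = Add(-9, Mul(Rational(1, 4), Mul(-15, Add(-20, 15)))) = Add(-9, Mul(Rational(1, 4), Mul(-15, -5))) = Add(-9, Mul(Rational(1, 4), 75)) = Add(-9, Rational(75, 4)) = Rational(39, 4) ≈ 9.7500)
Mul(Add(y, Function('o')(13, -68)), Pow(Add(2552, 3526), -1)) = Mul(Add(Rational(39, 4), Mul(13, -68)), Pow(Add(2552, 3526), -1)) = Mul(Add(Rational(39, 4), -884), Pow(6078, -1)) = Mul(Rational(-3497, 4), Rational(1, 6078)) = Rational(-3497, 24312)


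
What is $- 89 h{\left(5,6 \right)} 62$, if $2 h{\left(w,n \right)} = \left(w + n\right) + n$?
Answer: $-46903$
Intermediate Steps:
$h{\left(w,n \right)} = n + \frac{w}{2}$ ($h{\left(w,n \right)} = \frac{\left(w + n\right) + n}{2} = \frac{\left(n + w\right) + n}{2} = \frac{w + 2 n}{2} = n + \frac{w}{2}$)
$- 89 h{\left(5,6 \right)} 62 = - 89 \left(6 + \frac{1}{2} \cdot 5\right) 62 = - 89 \left(6 + \frac{5}{2}\right) 62 = \left(-89\right) \frac{17}{2} \cdot 62 = \left(- \frac{1513}{2}\right) 62 = -46903$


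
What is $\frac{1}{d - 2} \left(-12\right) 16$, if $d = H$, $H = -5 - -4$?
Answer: $64$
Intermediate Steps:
$H = -1$ ($H = -5 + 4 = -1$)
$d = -1$
$\frac{1}{d - 2} \left(-12\right) 16 = \frac{1}{-1 - 2} \left(-12\right) 16 = \frac{1}{-3} \left(-12\right) 16 = \left(- \frac{1}{3}\right) \left(-12\right) 16 = 4 \cdot 16 = 64$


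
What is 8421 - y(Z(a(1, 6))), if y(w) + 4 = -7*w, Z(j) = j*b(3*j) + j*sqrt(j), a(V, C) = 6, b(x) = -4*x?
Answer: 5401 + 42*sqrt(6) ≈ 5503.9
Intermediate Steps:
Z(j) = j**(3/2) - 12*j**2 (Z(j) = j*(-12*j) + j*sqrt(j) = j*(-12*j) + j**(3/2) = -12*j**2 + j**(3/2) = j**(3/2) - 12*j**2)
y(w) = -4 - 7*w
8421 - y(Z(a(1, 6))) = 8421 - (-4 - 7*(6**(3/2) - 12*6**2)) = 8421 - (-4 - 7*(6*sqrt(6) - 12*36)) = 8421 - (-4 - 7*(6*sqrt(6) - 432)) = 8421 - (-4 - 7*(-432 + 6*sqrt(6))) = 8421 - (-4 + (3024 - 42*sqrt(6))) = 8421 - (3020 - 42*sqrt(6)) = 8421 + (-3020 + 42*sqrt(6)) = 5401 + 42*sqrt(6)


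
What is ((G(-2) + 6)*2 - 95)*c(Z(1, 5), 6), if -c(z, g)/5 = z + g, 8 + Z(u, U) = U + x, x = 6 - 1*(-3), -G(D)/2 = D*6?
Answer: 2100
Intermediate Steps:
G(D) = -12*D (G(D) = -2*D*6 = -12*D)
x = 9 (x = 6 + 3 = 9)
Z(u, U) = 1 + U (Z(u, U) = -8 + (U + 9) = -8 + (9 + U) = 1 + U)
c(z, g) = -5*g - 5*z (c(z, g) = -5*(z + g) = -5*(g + z) = -5*g - 5*z)
((G(-2) + 6)*2 - 95)*c(Z(1, 5), 6) = ((-12*(-2) + 6)*2 - 95)*(-5*6 - 5*(1 + 5)) = ((24 + 6)*2 - 95)*(-30 - 5*6) = (30*2 - 95)*(-30 - 30) = (60 - 95)*(-60) = -35*(-60) = 2100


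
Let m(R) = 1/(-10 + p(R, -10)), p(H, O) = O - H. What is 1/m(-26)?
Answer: 6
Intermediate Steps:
m(R) = 1/(-20 - R) (m(R) = 1/(-10 + (-10 - R)) = 1/(-20 - R))
1/m(-26) = 1/(-1/(20 - 26)) = 1/(-1/(-6)) = 1/(-1*(-⅙)) = 1/(⅙) = 6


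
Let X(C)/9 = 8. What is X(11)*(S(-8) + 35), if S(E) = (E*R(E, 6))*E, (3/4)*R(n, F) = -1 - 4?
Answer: -28200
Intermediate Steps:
R(n, F) = -20/3 (R(n, F) = 4*(-1 - 4)/3 = (4/3)*(-5) = -20/3)
X(C) = 72 (X(C) = 9*8 = 72)
S(E) = -20*E²/3 (S(E) = (E*(-20/3))*E = (-20*E/3)*E = -20*E²/3)
X(11)*(S(-8) + 35) = 72*(-20/3*(-8)² + 35) = 72*(-20/3*64 + 35) = 72*(-1280/3 + 35) = 72*(-1175/3) = -28200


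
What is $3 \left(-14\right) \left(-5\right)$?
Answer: $210$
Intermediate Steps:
$3 \left(-14\right) \left(-5\right) = \left(-42\right) \left(-5\right) = 210$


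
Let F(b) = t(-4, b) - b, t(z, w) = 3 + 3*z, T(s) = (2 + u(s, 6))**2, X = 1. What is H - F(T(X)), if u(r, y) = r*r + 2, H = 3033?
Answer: 3067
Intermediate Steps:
u(r, y) = 2 + r**2 (u(r, y) = r**2 + 2 = 2 + r**2)
T(s) = (4 + s**2)**2 (T(s) = (2 + (2 + s**2))**2 = (4 + s**2)**2)
F(b) = -9 - b (F(b) = (3 + 3*(-4)) - b = (3 - 12) - b = -9 - b)
H - F(T(X)) = 3033 - (-9 - (4 + 1**2)**2) = 3033 - (-9 - (4 + 1)**2) = 3033 - (-9 - 1*5**2) = 3033 - (-9 - 1*25) = 3033 - (-9 - 25) = 3033 - 1*(-34) = 3033 + 34 = 3067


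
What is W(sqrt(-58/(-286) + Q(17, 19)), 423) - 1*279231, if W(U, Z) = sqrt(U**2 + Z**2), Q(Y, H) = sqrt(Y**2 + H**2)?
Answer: -279231 + sqrt(3658923268 + 102245*sqrt(26))/143 ≈ -2.7881e+5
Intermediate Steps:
Q(Y, H) = sqrt(H**2 + Y**2)
W(sqrt(-58/(-286) + Q(17, 19)), 423) - 1*279231 = sqrt((sqrt(-58/(-286) + sqrt(19**2 + 17**2)))**2 + 423**2) - 1*279231 = sqrt((sqrt(-58*(-1/286) + sqrt(361 + 289)))**2 + 178929) - 279231 = sqrt((sqrt(29/143 + sqrt(650)))**2 + 178929) - 279231 = sqrt((sqrt(29/143 + 5*sqrt(26)))**2 + 178929) - 279231 = sqrt((29/143 + 5*sqrt(26)) + 178929) - 279231 = sqrt(25586876/143 + 5*sqrt(26)) - 279231 = -279231 + sqrt(25586876/143 + 5*sqrt(26))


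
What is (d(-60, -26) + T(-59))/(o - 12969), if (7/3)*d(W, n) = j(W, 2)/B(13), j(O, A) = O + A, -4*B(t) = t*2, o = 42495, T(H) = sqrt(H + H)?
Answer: 58/447811 + I*sqrt(118)/29526 ≈ 0.00012952 + 0.00036791*I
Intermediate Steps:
T(H) = sqrt(2)*sqrt(H) (T(H) = sqrt(2*H) = sqrt(2)*sqrt(H))
B(t) = -t/2 (B(t) = -t*2/4 = -t/2)
j(O, A) = A + O
d(W, n) = -12/91 - 6*W/91 (d(W, n) = 3*((2 + W)/((-1/2*13)))/7 = 3*((2 + W)/(-13/2))/7 = 3*((2 + W)*(-2/13))/7 = 3*(-4/13 - 2*W/13)/7 = -12/91 - 6*W/91)
(d(-60, -26) + T(-59))/(o - 12969) = ((-12/91 - 6/91*(-60)) + sqrt(2)*sqrt(-59))/(42495 - 12969) = ((-12/91 + 360/91) + sqrt(2)*(I*sqrt(59)))/29526 = (348/91 + I*sqrt(118))*(1/29526) = 58/447811 + I*sqrt(118)/29526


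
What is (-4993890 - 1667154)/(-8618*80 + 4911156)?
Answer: -1665261/1055429 ≈ -1.5778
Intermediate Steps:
(-4993890 - 1667154)/(-8618*80 + 4911156) = -6661044/(-689440 + 4911156) = -6661044/4221716 = -6661044*1/4221716 = -1665261/1055429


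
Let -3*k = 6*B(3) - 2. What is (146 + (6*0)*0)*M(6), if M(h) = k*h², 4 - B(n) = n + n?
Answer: 24528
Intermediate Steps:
B(n) = 4 - 2*n (B(n) = 4 - (n + n) = 4 - 2*n)
k = 14/3 (k = -(6*(4 - 2*3) - 2)/3 = -(6*(4 - 6) - 2)/3 = -(6*(-2) - 2)/3 = -(-12 - 2)/3 = -⅓*(-14) = 14/3 ≈ 4.6667)
M(h) = 14*h²/3
(146 + (6*0)*0)*M(6) = (146 + (6*0)*0)*((14/3)*6²) = (146 + 0*0)*((14/3)*36) = (146 + 0)*168 = 146*168 = 24528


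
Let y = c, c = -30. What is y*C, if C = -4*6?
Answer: 720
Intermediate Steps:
y = -30
C = -24
y*C = -30*(-24) = 720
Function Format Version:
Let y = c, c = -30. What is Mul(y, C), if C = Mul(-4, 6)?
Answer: 720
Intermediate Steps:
y = -30
C = -24
Mul(y, C) = Mul(-30, -24) = 720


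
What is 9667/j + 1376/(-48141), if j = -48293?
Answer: -75975745/332124759 ≈ -0.22876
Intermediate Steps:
9667/j + 1376/(-48141) = 9667/(-48293) + 1376/(-48141) = 9667*(-1/48293) + 1376*(-1/48141) = -1381/6899 - 1376/48141 = -75975745/332124759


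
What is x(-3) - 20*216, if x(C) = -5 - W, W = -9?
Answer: -4316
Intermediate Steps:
x(C) = 4 (x(C) = -5 - 1*(-9) = -5 + 9 = 4)
x(-3) - 20*216 = 4 - 20*216 = 4 - 4320 = -4316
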